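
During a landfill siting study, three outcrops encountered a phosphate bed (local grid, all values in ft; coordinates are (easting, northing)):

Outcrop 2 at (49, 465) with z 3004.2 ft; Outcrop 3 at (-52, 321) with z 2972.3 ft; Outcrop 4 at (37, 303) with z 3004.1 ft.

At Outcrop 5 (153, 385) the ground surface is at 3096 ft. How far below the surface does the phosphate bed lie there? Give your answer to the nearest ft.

53 ft

Let the plane be z = a·E + b·N + c.
Outcrop 3−Outcrop 2: −101a − 144b = −31.9;  Outcrop 4−Outcrop 2: −12a − 162b = −0.1.
Solving gives a = 0.35215, b = −0.02547.
Then c = 3004.2 − a·49 − b·465 = 2998.79.
At (153, 385): z_contact = 53.9 − 9.8 + 2998.79 = 3042.9 ft.
Depth below ground = 3096 − 3042.9 = 53 ft.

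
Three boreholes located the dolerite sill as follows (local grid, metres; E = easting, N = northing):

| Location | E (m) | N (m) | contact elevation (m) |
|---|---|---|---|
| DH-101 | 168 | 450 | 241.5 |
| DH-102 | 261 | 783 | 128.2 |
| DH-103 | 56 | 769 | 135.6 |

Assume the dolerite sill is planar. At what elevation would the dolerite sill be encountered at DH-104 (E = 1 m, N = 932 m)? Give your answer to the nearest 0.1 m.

81.5 m

Two edge vectors: DH-101→DH-102 = (93, 333, -113.3), DH-101→DH-103 = (-112, 319, -105.9).
Normal n = (DH-101→DH-102) × (DH-101→DH-103) = (878, 22538.3, 66963).
So ∂z/∂E = −n_x/n_z = −0.01311 and ∂z/∂N = −n_y/n_z = −0.33658.
Intercept c from DH-101: 241.5 + 2.20 + 151.46 = 395.16.
At (1, 932): z = −0.0 − 313.7 + 395.16 = 81.5 m.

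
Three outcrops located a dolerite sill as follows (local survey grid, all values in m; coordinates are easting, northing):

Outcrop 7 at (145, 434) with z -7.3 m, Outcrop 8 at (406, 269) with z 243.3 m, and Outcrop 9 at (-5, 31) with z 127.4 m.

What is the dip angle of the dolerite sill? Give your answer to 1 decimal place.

Let the plane be z = a·easting + b·northing + c.
Outcrop 8−Outcrop 7: 261a − 165b = 250.6;  Outcrop 9−Outcrop 7: −150a − 403b = 134.7.
Solving gives a = 0.60621, b = −0.55988.
Gradient magnitude |∇z| = √(a² + b²) = √(0.36749 + 0.31346) = 0.82520.
True dip = arctan(0.82520) = 39.5°, dipping toward NW (azimuth ≈ 313°).

39.5°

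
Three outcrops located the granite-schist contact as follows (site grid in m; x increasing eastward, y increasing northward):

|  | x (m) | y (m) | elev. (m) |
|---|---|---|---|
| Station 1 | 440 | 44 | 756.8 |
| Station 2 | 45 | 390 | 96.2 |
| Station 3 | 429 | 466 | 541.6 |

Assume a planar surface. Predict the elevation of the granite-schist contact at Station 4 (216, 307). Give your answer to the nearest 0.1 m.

350.3 m

Let the plane be z = a·x + b·y + c.
Station 2−Station 1: −395a + 346b = −660.6;  Station 3−Station 1: −11a + 422b = −215.2.
Solving gives a = 1.25435, b = −0.47726.
Then c = 756.8 − a·440 − b·44 = 225.88.
At (216, 307): z = 270.9 − 146.5 + 225.88 = 350.3 m.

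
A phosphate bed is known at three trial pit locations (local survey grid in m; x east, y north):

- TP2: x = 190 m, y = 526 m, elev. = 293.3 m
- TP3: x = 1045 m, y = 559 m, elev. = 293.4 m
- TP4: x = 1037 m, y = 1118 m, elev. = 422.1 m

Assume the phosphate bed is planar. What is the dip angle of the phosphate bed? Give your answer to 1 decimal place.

Let the plane be z = a·x + b·y + c.
TP3−TP2: 855a + 33b = 0.1;  TP4−TP2: 847a + 592b = 128.8.
Solving gives a = −0.00876, b = 0.23011.
Gradient magnitude |∇z| = √(a² + b²) = √(0.00008 + 0.05295) = 0.23027.
True dip = arctan(0.23027) = 13.0°, dipping toward S (azimuth ≈ 178°).

13.0°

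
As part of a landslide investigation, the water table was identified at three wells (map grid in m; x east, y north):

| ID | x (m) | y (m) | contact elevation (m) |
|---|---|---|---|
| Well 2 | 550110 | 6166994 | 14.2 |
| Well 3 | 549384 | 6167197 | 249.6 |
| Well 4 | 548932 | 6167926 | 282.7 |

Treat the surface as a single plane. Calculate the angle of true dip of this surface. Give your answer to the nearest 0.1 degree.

22.8°

Let the plane be z = a·x + b·y + c.
Well 3−Well 2: −726a + 203b = 235.4;  Well 4−Well 2: −1178a + 932b = 268.5.
Solving gives a = −0.37689, b = −0.18828.
Gradient magnitude |∇z| = √(a² + b²) = √(0.14204 + 0.03545) = 0.42130.
True dip = arctan(0.42130) = 22.8°, dipping toward ENE (azimuth ≈ 063°).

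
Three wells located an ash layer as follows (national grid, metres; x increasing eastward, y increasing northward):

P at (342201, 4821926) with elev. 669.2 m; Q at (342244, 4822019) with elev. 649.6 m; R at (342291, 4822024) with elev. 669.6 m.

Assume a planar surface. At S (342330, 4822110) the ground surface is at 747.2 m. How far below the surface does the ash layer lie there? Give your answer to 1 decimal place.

Let the plane be z = a·x + b·y + c.
Q−P: 43a + 93b = −19.6;  R−P: 90a + 98b = 0.4.
Solving gives a = 0.471126083, b = −0.428585178.
Then c = 669.2 − a·342201 − b·4821926 = 1906055.40.
At (342330, 4822110): z_contact = 161280.59 − 2066684.87 + 1906055.40 = 651.12 m.
Depth below ground = 747.2 − 651.12 = 96.1 m.

96.1 m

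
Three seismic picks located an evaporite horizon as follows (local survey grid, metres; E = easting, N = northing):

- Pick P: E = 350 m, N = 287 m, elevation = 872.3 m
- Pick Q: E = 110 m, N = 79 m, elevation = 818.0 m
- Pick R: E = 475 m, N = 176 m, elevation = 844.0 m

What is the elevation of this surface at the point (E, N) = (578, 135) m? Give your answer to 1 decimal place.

833.7 m

Two edge vectors: Pick P→Pick Q = (-240, -208, -54.3), Pick P→Pick R = (125, -111, -28.3).
Normal n = (Pick P→Pick Q) × (Pick P→Pick R) = (-140.9, -13579.5, 52640).
So ∂z/∂E = −n_x/n_z = 0.00268 and ∂z/∂N = −n_y/n_z = 0.25797.
Intercept c from Pick P: 872.3 − 0.94 − 74.04 = 797.33.
At (578, 135): z = 1.5 + 34.8 + 797.33 = 833.7 m.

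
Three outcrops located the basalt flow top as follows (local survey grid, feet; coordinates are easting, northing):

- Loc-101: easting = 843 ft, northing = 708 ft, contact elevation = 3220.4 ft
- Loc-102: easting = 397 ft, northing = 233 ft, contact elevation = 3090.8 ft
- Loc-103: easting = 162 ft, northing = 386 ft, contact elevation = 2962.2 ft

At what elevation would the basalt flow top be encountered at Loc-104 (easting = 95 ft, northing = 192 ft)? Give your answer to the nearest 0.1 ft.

Let the plane be z = a·easting + b·northing + c.
Loc-102−Loc-101: −446a − 475b = −129.6;  Loc-103−Loc-101: −681a − 322b = −258.2.
Solving gives a = 0.44986, b = −0.14956.
Then c = 3220.4 − a·843 − b·708 = 2947.05.
At (95, 192): z = 42.7 − 28.7 + 2947.05 = 2961.1 ft.

2961.1 ft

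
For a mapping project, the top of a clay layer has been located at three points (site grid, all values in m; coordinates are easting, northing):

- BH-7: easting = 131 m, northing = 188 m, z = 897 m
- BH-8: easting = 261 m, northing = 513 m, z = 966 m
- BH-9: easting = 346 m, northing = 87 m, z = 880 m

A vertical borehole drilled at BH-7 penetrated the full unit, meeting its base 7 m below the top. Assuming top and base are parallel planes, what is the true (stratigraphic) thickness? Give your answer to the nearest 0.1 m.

Two edge vectors: BH-7→BH-8 = (130, 325, 69), BH-7→BH-9 = (215, -101, -17).
Normal n = (BH-7→BH-8) × (BH-7→BH-9) = (1444, 17045, -83005).
So ∂z/∂easting = −n_x/n_z = 0.01740 and ∂z/∂northing = −n_y/n_z = 0.20535.
|∇z| = √(a²+b²) = 0.20608, so dip δ = arctan(0.20608) = 11.64°.
True thickness = vertical thickness × cos δ = 7 × cos 11.64° = 6.9 m.

6.9 m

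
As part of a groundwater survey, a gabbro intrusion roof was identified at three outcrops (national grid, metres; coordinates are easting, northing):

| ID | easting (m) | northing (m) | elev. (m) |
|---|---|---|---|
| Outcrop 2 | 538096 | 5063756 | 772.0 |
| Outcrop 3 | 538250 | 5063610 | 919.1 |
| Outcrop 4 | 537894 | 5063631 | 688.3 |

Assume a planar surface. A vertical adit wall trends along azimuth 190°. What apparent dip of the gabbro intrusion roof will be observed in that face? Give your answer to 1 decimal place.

13.0°

Let the plane be z = a·easting + b·northing + c.
Outcrop 3−Outcrop 2: 154a − 146b = 147.1;  Outcrop 4−Outcrop 2: −202a − 125b = −83.7.
Solving gives a = 0.62795, b = −0.34517.
Unit vector along 190° is (sin 190°, cos 190°) = (-0.1736, -0.9848).
Slope in that direction = a·(-0.1736) + b·(-0.9848) = 0.23089.
Apparent dip = arctan|0.23089| = 13.0° (true dip is 35.6°, so apparent ≤ true as expected).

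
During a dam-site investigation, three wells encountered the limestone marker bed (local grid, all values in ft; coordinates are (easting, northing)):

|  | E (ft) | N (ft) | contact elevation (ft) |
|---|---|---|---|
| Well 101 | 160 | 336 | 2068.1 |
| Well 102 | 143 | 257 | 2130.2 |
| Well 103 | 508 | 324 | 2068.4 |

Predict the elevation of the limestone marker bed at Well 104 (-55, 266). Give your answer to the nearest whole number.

2128 ft

Let the plane be z = a·E + b·N + c.
Well 102−Well 101: −17a − 79b = 62.1;  Well 103−Well 101: 348a − 12b = 0.3.
Solving gives a = −0.02605, b = −0.78047.
Then c = 2068.1 − a·160 − b·336 = 2334.51.
At (-55, 266): z = 1.4 − 207.6 + 2334.51 = 2128.3 ft.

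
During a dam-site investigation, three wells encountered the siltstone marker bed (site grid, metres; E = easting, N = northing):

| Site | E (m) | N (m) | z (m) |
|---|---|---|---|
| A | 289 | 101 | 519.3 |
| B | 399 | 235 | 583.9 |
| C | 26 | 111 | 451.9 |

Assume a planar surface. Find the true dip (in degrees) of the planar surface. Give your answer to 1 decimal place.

Two edge vectors: A→B = (110, 134, 64.6), A→C = (-263, 10, -67.4).
Normal n = (A→B) × (A→C) = (-9677.6, -9575.8, 36342).
So ∂z/∂E = −n_x/n_z = 0.26629 and ∂z/∂N = −n_y/n_z = 0.26349.
Gradient magnitude |∇z| = √(a² + b²) = √(0.07091 + 0.06943) = 0.37462.
True dip = arctan(0.37462) = 20.5°, dipping toward SW (azimuth ≈ 225°).

20.5°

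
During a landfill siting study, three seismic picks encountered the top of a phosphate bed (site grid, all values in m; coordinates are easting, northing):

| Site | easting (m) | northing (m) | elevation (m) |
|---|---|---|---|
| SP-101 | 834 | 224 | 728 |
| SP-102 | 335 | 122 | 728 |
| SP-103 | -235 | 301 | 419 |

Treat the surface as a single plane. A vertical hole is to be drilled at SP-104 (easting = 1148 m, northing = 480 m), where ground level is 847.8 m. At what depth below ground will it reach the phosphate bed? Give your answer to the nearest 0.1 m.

320.4 m

Let the plane be z = a·easting + b·northing + c.
SP-102−SP-101: −499a − 102b = 0;  SP-103−SP-101: −1069a + 77b = −309.
Solving gives a = 0.213738, b = −1.045639.
Then c = 728 − a·834 − b·224 = 783.97.
At (1148, 480): z_contact = 245.37 − 501.91 + 783.97 = 527.43 m.
Depth below ground = 847.8 − 527.43 = 320.4 m.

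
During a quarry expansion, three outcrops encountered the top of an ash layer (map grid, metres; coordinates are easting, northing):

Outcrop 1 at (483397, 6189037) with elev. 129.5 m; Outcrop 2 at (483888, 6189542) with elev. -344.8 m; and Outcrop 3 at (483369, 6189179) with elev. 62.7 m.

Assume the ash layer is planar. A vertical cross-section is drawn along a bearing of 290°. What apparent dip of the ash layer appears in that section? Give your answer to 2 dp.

10.69°

Let the plane be z = a·easting + b·northing + c.
Outcrop 2−Outcrop 1: 491a + 505b = −474.3;  Outcrop 3−Outcrop 1: −28a + 142b = −66.8.
Solving gives a = −0.40086, b = −0.54946.
Unit vector along 290° is (sin 290°, cos 290°) = (-0.9397, 0.3420).
Slope in that direction = a·(-0.9397) + b·(0.3420) = 0.18875.
Apparent dip = arctan|0.18875| = 10.69° (true dip is 34.2°, so apparent ≤ true as expected).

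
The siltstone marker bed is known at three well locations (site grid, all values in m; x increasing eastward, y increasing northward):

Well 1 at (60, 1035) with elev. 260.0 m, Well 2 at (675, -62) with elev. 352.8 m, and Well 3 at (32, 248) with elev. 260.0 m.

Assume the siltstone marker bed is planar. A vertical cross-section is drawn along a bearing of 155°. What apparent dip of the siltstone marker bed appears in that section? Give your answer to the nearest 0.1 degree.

Let the plane be z = a·x + b·y + c.
Well 2−Well 1: 615a − 1097b = 92.8;  Well 3−Well 1: −28a − 787b = 0.
Solving gives a = 0.14189, b = −0.00505.
Unit vector along 155° is (sin 155°, cos 155°) = (0.4226, -0.9063).
Slope in that direction = a·(0.4226) + b·(-0.9063) = 0.06454.
Apparent dip = arctan|0.06454| = 3.7° (true dip is 8.1°, so apparent ≤ true as expected).

3.7°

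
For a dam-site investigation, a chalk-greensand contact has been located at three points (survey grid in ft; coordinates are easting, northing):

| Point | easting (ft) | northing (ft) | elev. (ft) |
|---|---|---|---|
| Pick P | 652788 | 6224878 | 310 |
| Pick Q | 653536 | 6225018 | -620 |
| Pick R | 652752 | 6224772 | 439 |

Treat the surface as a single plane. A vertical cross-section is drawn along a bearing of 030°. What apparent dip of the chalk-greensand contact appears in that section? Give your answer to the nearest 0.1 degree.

51.9°

Let the plane be z = a·easting + b·northing + c.
Pick Q−Pick P: 748a + 140b = −930;  Pick R−Pick P: −36a − 106b = 129.
Solving gives a = −1.08447, b = −0.84867.
Unit vector along 030° is (sin 30°, cos 30°) = (0.5000, 0.8660).
Slope in that direction = a·(0.5000) + b·(0.8660) = −1.27721.
Apparent dip = arctan|1.27721| = 51.9° (true dip is 54.0°, so apparent ≤ true as expected).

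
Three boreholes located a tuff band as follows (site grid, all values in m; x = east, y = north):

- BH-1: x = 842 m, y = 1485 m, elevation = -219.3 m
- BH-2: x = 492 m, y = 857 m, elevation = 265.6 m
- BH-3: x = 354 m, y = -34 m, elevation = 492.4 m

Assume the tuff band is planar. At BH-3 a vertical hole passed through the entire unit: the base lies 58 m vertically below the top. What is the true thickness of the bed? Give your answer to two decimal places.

35.58 m

Two edge vectors: BH-1→BH-2 = (-350, -628, 484.9), BH-1→BH-3 = (-488, -1519, 711.7).
Normal n = (BH-1→BH-2) × (BH-1→BH-3) = (289615.5, 12463.8, 225186).
So ∂z/∂x = −n_x/n_z = −1.28612 and ∂z/∂y = −n_y/n_z = −0.05535.
|∇z| = √(a²+b²) = 1.28731, so dip δ = arctan(1.28731) = 52.16°.
True thickness = vertical thickness × cos δ = 58 × cos 52.16° = 35.58 m.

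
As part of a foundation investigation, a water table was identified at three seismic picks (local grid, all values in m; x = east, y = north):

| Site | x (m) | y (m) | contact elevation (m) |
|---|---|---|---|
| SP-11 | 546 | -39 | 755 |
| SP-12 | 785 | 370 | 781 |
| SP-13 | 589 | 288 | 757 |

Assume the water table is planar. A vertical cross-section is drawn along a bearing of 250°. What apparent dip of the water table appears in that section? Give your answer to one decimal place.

Let the plane be z = a·x + b·y + c.
SP-12−SP-11: 239a + 409b = 26;  SP-13−SP-11: 43a + 327b = 2.
Solving gives a = 0.12687, b = −0.01057.
Unit vector along 250° is (sin 250°, cos 250°) = (-0.9397, -0.3420).
Slope in that direction = a·(-0.9397) + b·(-0.3420) = −0.11560.
Apparent dip = arctan|0.11560| = 6.6° (true dip is 7.3°, so apparent ≤ true as expected).

6.6°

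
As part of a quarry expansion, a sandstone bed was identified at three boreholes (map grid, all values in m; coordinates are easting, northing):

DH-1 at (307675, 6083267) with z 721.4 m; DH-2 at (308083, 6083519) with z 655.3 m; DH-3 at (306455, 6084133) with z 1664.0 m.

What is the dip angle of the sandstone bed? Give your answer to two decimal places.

32.65°

Let the plane be z = a·easting + b·northing + c.
DH-2−DH-1: 408a + 252b = −66.1;  DH-3−DH-1: −1220a + 866b = 942.6.
Solving gives a = −0.44611, b = 0.45998.
Gradient magnitude |∇z| = √(a² + b²) = √(0.19902 + 0.21158) = 0.64078.
True dip = arctan(0.64078) = 32.65°, dipping toward SE (azimuth ≈ 136°).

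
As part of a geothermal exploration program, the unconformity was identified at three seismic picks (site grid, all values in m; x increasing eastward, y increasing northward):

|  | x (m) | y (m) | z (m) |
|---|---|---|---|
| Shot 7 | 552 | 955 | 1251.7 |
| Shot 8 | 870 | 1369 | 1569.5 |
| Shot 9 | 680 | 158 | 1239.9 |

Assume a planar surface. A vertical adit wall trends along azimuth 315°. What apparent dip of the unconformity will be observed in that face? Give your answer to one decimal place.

25.2°

Let the plane be z = a·x + b·y + c.
Shot 8−Shot 7: 318a + 414b = 317.8;  Shot 9−Shot 7: 128a − 797b = −11.8.
Solving gives a = 0.81061, b = 0.14499.
Unit vector along 315° is (sin 315°, cos 315°) = (-0.7071, 0.7071).
Slope in that direction = a·(-0.7071) + b·(0.7071) = −0.47066.
Apparent dip = arctan|0.47066| = 25.2° (true dip is 39.5°, so apparent ≤ true as expected).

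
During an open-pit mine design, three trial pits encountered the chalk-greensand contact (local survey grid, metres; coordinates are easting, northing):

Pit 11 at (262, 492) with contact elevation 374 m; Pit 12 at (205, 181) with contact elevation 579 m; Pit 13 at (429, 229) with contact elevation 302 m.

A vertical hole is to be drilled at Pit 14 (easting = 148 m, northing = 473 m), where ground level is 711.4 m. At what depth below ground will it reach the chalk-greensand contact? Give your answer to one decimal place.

198.9 m

Let the plane be z = a·easting + b·northing + c.
Pit 12−Pit 11: −57a − 311b = 205;  Pit 13−Pit 11: 167a − 263b = −72.
Solving gives a = −1.14014, b = −0.45020.
Then c = 374 − a·262 − b·492 = 894.21.
At (148, 473): z_contact = −168.74 − 212.94 + 894.21 = 512.53 m.
Depth below ground = 711.4 − 512.53 = 198.9 m.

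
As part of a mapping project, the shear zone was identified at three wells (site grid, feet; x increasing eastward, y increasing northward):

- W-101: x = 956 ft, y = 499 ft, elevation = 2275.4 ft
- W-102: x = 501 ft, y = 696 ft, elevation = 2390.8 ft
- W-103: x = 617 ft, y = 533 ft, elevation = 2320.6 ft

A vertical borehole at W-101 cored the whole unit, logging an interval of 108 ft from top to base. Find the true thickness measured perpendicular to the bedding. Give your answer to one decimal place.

Two edge vectors: W-101→W-102 = (-455, 197, 115.4), W-101→W-103 = (-339, 34, 45.2).
Normal n = (W-101→W-102) × (W-101→W-103) = (4980.8, -18554.6, 51313).
So ∂z/∂x = −n_x/n_z = −0.09707 and ∂z/∂y = −n_y/n_z = 0.36160.
|∇z| = √(a²+b²) = 0.37440, so dip δ = arctan(0.37440) = 20.53°.
True thickness = vertical thickness × cos δ = 108 × cos 20.53° = 101.1 ft.

101.1 ft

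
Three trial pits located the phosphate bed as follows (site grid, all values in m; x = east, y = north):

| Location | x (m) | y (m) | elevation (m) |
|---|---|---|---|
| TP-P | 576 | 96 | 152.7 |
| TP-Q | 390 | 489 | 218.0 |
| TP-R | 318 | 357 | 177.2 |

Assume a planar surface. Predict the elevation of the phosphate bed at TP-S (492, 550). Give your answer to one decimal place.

Two edge vectors: TP-P→TP-Q = (-186, 393, 65.3), TP-P→TP-R = (-258, 261, 24.5).
Normal n = (TP-P→TP-Q) × (TP-P→TP-R) = (-7414.8, -12290.4, 52848).
So ∂z/∂x = −n_x/n_z = 0.14030 and ∂z/∂y = −n_y/n_z = 0.23256.
Intercept c from TP-P: 152.7 − 80.82 − 22.33 = 49.56.
At (492, 550): z = 69.0 + 127.9 + 49.56 = 246.5 m.

246.5 m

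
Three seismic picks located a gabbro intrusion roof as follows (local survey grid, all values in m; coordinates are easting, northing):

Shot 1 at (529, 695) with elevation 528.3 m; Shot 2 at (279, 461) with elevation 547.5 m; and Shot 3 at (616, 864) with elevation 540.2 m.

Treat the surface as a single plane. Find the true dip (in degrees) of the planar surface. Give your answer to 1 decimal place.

Two edge vectors: Shot 1→Shot 2 = (-250, -234, 19.2), Shot 1→Shot 3 = (87, 169, 11.9).
Normal n = (Shot 1→Shot 2) × (Shot 1→Shot 3) = (-6029.4, 4645.4, -21892).
So ∂z/∂easting = −n_x/n_z = −0.27542 and ∂z/∂northing = −n_y/n_z = 0.21220.
Gradient magnitude |∇z| = √(a² + b²) = √(0.07585 + 0.04503) = 0.34768.
True dip = arctan(0.34768) = 19.2°, dipping toward SE (azimuth ≈ 128°).

19.2°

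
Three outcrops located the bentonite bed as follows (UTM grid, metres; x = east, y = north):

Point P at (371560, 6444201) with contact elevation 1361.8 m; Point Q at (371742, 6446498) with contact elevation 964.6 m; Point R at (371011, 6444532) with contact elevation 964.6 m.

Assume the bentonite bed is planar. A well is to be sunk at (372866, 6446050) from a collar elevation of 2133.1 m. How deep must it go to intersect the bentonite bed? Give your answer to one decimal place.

405.8 m

Two edge vectors: Point P→Point Q = (182, 2297, -397.2), Point P→Point R = (-549, 331, -397.2).
Normal n = (Point P→Point Q) × (Point P→Point R) = (-780895.2, 290353.2, 1321295).
So ∂z/∂x = −n_x/n_z = 0.591007459 and ∂z/∂y = −n_y/n_z = −0.219748958.
Intercept c from Point P: 1361.8 − 219594.73 + 1416106.46 = 1197873.53.
At (372866, 6446050): z_contact = 220366.59 − 1416512.77 + 1197873.53 = 1727.34 m.
Depth below ground = 2133.1 − 1727.34 = 405.8 m.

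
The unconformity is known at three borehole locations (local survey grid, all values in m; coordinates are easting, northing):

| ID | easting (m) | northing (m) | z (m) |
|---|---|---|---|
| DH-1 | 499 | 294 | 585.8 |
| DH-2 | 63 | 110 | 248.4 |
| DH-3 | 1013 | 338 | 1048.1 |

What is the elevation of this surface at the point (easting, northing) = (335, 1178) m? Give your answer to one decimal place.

Let the plane be z = a·easting + b·northing + c.
DH-2−DH-1: −436a − 184b = −337.4;  DH-3−DH-1: 514a + 44b = 462.3.
Solving gives a = 0.931367, b = −0.373239.
Then c = 585.8 − a·499 − b·294 = 230.78.
At (335, 1178): z = 312.0 − 439.7 + 230.78 = 103.1 m.

103.1 m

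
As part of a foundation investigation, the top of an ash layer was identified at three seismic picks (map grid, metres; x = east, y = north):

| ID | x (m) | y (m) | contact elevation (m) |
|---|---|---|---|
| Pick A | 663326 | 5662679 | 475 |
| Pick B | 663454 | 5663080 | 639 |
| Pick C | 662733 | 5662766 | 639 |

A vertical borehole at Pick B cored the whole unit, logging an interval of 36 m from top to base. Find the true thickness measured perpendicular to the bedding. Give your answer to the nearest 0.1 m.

32.0 m

Two edge vectors: Pick A→Pick B = (128, 401, 164), Pick A→Pick C = (-593, 87, 164).
Normal n = (Pick A→Pick B) × (Pick A→Pick C) = (51496, -118244, 248929).
So ∂z/∂x = −n_x/n_z = −0.20687 and ∂z/∂y = −n_y/n_z = 0.47501.
|∇z| = √(a²+b²) = 0.51810, so dip δ = arctan(0.51810) = 27.39°.
True thickness = vertical thickness × cos δ = 36 × cos 27.39° = 32.0 m.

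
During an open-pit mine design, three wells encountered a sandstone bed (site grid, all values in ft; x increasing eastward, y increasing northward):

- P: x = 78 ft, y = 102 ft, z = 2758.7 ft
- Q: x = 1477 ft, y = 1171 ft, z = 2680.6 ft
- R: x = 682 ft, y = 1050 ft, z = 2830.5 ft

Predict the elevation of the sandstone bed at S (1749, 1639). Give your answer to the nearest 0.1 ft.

2721.8 ft

Let the plane be z = a·x + b·y + c.
Q−P: 1399a + 1069b = −78.1;  R−P: 604a + 948b = 71.8.
Solving gives a = −0.221567, b = 0.216905.
Then c = 2758.7 − a·78 − b·102 = 2753.86.
At (1749, 1639): z = −387.5 + 355.5 + 2753.86 = 2721.8 ft.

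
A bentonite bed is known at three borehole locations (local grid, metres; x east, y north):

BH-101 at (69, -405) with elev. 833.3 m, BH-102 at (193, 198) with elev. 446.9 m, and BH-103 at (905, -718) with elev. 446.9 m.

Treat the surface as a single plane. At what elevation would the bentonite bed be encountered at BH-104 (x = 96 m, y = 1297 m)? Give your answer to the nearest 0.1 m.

-46.8 m

Let the plane be z = a·x + b·y + c.
BH-102−BH-101: 124a + 603b = −386.4;  BH-103−BH-101: 836a − 313b = −386.4.
Solving gives a = −0.651924, b = −0.506735.
Then c = 833.3 − a·69 − b·-405 = 673.05.
At (96, 1297): z = −62.6 − 657.2 + 673.05 = -46.8 m.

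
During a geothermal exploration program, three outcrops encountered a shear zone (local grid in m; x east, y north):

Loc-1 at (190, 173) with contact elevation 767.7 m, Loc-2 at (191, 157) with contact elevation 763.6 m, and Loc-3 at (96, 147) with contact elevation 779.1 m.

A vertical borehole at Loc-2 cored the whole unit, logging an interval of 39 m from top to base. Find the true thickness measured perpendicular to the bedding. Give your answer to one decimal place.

37.3 m

Let the plane be z = a·x + b·y + c.
Loc-2−Loc-1: 1a − 16b = −4.1;  Loc-3−Loc-1: −94a − 26b = 11.4.
Solving gives a = −0.18889, b = 0.24444.
|∇z| = √(a²+b²) = 0.30892, so dip δ = arctan(0.30892) = 17.17°.
True thickness = vertical thickness × cos δ = 39 × cos 17.17° = 37.3 m.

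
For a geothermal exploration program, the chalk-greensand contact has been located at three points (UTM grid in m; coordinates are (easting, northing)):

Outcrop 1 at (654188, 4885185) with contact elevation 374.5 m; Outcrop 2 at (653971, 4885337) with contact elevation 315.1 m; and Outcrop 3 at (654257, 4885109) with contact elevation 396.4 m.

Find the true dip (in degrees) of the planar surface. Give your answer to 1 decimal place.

12.7°

Two edge vectors: Outcrop 1→Outcrop 2 = (-217, 152, -59.4), Outcrop 1→Outcrop 3 = (69, -76, 21.9).
Normal n = (Outcrop 1→Outcrop 2) × (Outcrop 1→Outcrop 3) = (-1185.6, 653.7, 6004).
So ∂z/∂E = −n_x/n_z = 0.19747 and ∂z/∂N = −n_y/n_z = −0.10888.
Gradient magnitude |∇z| = √(a² + b²) = √(0.03899 + 0.01185) = 0.22550.
True dip = arctan(0.22550) = 12.7°, dipping toward WNW (azimuth ≈ 299°).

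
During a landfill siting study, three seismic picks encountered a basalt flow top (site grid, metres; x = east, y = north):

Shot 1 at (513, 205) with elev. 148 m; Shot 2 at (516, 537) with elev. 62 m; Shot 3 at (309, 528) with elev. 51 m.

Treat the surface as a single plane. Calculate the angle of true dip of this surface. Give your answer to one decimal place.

15.0°

Let the plane be z = a·x + b·y + c.
Shot 2−Shot 1: 3a + 332b = −86;  Shot 3−Shot 1: −204a + 323b = −97.
Solving gives a = 0.06443, b = −0.25962.
Gradient magnitude |∇z| = √(a² + b²) = √(0.00415 + 0.06740) = 0.26749.
True dip = arctan(0.26749) = 15.0°, dipping toward NNW (azimuth ≈ 346°).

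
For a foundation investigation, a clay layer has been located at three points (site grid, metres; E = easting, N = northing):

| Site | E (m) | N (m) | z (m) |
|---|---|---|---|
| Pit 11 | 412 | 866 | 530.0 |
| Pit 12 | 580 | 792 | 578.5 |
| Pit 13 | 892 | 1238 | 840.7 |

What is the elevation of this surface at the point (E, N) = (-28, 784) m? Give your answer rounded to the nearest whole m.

Let the plane be z = a·E + b·N + c.
Pit 12−Pit 11: 168a − 74b = 48.5;  Pit 13−Pit 11: 480a + 372b = 310.7.
Solving gives a = 0.41864, b = 0.29503.
Then c = 530 − a·412 − b·866 = 102.02.
At (-28, 784): z = −11.7 + 231.3 + 102.02 = 321.6 m.

322 m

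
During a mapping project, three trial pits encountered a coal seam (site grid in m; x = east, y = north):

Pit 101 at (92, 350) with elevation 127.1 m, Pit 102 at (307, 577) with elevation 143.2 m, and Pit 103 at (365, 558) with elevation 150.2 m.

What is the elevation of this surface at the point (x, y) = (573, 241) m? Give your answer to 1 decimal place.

183.5 m

Two edge vectors: Pit 101→Pit 102 = (215, 227, 16.1), Pit 101→Pit 103 = (273, 208, 23.1).
Normal n = (Pit 101→Pit 102) × (Pit 101→Pit 103) = (1894.9, -571.2, -17251).
So ∂z/∂x = −n_x/n_z = 0.10984 and ∂z/∂y = −n_y/n_z = −0.03311.
Intercept c from Pit 101: 127.1 − 10.11 + 11.59 = 128.58.
At (573, 241): z = 62.9 − 8.0 + 128.58 = 183.5 m.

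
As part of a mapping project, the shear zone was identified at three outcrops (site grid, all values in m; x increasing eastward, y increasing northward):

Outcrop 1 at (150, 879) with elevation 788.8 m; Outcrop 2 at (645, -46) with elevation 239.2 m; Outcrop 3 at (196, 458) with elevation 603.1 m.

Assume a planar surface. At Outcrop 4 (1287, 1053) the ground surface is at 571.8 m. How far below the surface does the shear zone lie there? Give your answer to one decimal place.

121.8 m

Two edge vectors: Outcrop 1→Outcrop 2 = (495, -925, -549.6), Outcrop 1→Outcrop 3 = (46, -421, -185.7).
Normal n = (Outcrop 1→Outcrop 2) × (Outcrop 1→Outcrop 3) = (-59609.1, 66639.9, -165845).
So ∂z/∂x = −n_x/n_z = −0.359427 and ∂z/∂y = −n_y/n_z = 0.401820.
Intercept c from Outcrop 1: 788.8 + 53.91 − 353.20 = 489.51.
At (1287, 1053): z_contact = −462.58 + 423.12 + 489.51 = 450.05 m.
Depth below ground = 571.8 − 450.05 = 121.8 m.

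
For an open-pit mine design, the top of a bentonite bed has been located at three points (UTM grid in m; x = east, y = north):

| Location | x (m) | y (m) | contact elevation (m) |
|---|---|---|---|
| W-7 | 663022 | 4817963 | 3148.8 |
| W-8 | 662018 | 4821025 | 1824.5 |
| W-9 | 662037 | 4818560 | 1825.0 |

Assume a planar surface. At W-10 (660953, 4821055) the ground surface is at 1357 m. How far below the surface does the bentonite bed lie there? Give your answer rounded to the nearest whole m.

Two edge vectors: W-7→W-8 = (-1004, 3062, -1324.3), W-7→W-9 = (-985, 597, -1323.8).
Normal n = (W-7→W-8) × (W-7→W-9) = (-3262868.5, -24659.7, 2416682).
So ∂z/∂x = −n_x/n_z = 1.35014392 and ∂z/∂y = −n_y/n_z = 0.01020395.
Intercept c from W-7: 3148.8 − 895175.12 − 49162.25 = −941188.57.
At (660953, 4821055): z_contact = 892381.7 + 49193.8 − 941188.57 = 386.9 m.
Depth below ground = 1357 − 386.9 = 970 m.

970 m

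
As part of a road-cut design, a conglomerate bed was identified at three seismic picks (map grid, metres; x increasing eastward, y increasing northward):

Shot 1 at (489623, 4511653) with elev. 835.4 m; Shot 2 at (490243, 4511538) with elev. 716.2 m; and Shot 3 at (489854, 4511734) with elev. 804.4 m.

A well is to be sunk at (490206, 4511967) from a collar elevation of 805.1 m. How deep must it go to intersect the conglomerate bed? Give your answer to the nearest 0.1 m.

36.1 m

Let the plane be z = a·x + b·y + c.
Shot 2−Shot 1: 620a − 115b = −119.2;  Shot 3−Shot 1: 231a + 81b = −31.
Solving gives a = −0.172171648, b = 0.108291984.
Then c = 835.4 − a·489623 − b·4511653 = −403441.26.
At (490206, 4511967): z_contact = −84399.57 + 488609.86 − 403441.26 = 769.03 m.
Depth below ground = 805.1 − 769.03 = 36.1 m.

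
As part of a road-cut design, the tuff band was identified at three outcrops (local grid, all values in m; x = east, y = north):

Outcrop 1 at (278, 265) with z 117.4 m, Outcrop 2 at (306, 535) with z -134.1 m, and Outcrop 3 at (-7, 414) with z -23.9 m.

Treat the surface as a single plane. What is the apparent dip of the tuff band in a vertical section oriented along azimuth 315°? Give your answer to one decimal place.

33.6°

Let the plane be z = a·x + b·y + c.
Outcrop 2−Outcrop 1: 28a + 270b = −251.5;  Outcrop 3−Outcrop 1: −285a + 149b = −141.3.
Solving gives a = 0.00835, b = −0.93235.
Unit vector along 315° is (sin 315°, cos 315°) = (-0.7071, 0.7071).
Slope in that direction = a·(-0.7071) + b·(0.7071) = −0.66517.
Apparent dip = arctan|0.66517| = 33.6° (true dip is 43.0°, so apparent ≤ true as expected).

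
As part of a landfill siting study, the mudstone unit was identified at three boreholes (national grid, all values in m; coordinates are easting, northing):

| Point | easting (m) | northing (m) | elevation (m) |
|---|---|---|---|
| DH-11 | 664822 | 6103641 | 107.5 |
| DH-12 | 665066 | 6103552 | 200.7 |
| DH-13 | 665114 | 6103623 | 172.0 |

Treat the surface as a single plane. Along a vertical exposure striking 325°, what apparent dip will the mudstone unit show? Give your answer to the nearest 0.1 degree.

Two edge vectors: DH-11→DH-12 = (244, -89, 93.2), DH-11→DH-13 = (292, -18, 64.5).
Normal n = (DH-11→DH-12) × (DH-11→DH-13) = (-4062.9, 11476.4, 21596).
So ∂z/∂easting = −n_x/n_z = 0.18813 and ∂z/∂northing = −n_y/n_z = −0.53141.
Unit vector along 325° is (sin 325°, cos 325°) = (-0.5736, 0.8192).
Slope in that direction = a·(-0.5736) + b·(0.8192) = −0.54322.
Apparent dip = arctan|0.54322| = 28.5° (true dip is 29.4°, so apparent ≤ true as expected).

28.5°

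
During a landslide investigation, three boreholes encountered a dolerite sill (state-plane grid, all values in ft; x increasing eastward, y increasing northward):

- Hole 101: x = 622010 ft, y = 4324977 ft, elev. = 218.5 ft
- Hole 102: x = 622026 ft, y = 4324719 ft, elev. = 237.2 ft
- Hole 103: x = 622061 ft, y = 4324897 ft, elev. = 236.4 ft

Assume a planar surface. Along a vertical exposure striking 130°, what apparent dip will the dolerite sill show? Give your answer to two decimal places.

Let the plane be z = a·x + b·y + c.
Hole 102−Hole 101: 16a − 258b = 18.7;  Hole 103−Hole 101: 51a − 80b = 17.9.
Solving gives a = 0.26286, b = −0.05618.
Unit vector along 130° is (sin 130°, cos 130°) = (0.7660, -0.6428).
Slope in that direction = a·(0.7660) + b·(-0.6428) = 0.23747.
Apparent dip = arctan|0.23747| = 13.36° (true dip is 15.0°, so apparent ≤ true as expected).

13.36°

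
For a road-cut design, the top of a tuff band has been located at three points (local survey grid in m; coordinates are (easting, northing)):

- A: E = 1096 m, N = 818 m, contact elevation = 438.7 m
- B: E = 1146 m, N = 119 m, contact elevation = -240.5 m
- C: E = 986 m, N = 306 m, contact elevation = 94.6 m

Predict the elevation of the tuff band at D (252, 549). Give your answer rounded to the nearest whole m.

1080 m

Let the plane be z = a·E + b·N + c.
B−A: 50a − 699b = −679.2;  C−A: −110a − 512b = −344.1.
Solving gives a = −1.04619, b = 0.89684.
Then c = 438.7 − a·1096 − b·818 = 851.72.
At (252, 549): z = −263.6 + 492.4 + 851.72 = 1080.4 m.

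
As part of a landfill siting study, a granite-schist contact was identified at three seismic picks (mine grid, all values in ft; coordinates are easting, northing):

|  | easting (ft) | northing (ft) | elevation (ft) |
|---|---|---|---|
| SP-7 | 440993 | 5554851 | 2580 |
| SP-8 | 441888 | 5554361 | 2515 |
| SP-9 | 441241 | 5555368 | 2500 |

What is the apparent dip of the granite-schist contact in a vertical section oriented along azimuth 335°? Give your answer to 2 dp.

Let the plane be z = a·easting + b·northing + c.
SP-8−SP-7: 895a − 490b = −65;  SP-9−SP-7: 248a + 517b = −80.
Solving gives a = −0.12462, b = −0.09496.
Unit vector along 335° is (sin 335°, cos 335°) = (-0.4226, 0.9063).
Slope in that direction = a·(-0.4226) + b·(0.9063) = −0.03340.
Apparent dip = arctan|0.03340| = 1.91° (true dip is 8.9°, so apparent ≤ true as expected).

1.91°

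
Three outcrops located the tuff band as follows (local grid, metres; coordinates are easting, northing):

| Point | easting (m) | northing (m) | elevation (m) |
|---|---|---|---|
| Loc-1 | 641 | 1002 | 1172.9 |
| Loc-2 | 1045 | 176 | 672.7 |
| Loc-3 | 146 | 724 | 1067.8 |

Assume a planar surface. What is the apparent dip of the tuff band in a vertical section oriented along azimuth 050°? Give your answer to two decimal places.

Two edge vectors: Loc-1→Loc-2 = (404, -826, -500.2), Loc-1→Loc-3 = (-495, -278, -105.1).
Normal n = (Loc-1→Loc-2) × (Loc-1→Loc-3) = (-52243, 290059.4, -521182).
So ∂z/∂easting = −n_x/n_z = −0.10024 and ∂z/∂northing = −n_y/n_z = 0.55654.
Unit vector along 050° is (sin 50°, cos 50°) = (0.7660, 0.6428).
Slope in that direction = a·(0.7660) + b·(0.6428) = 0.28095.
Apparent dip = arctan|0.28095| = 15.69° (true dip is 29.5°, so apparent ≤ true as expected).

15.69°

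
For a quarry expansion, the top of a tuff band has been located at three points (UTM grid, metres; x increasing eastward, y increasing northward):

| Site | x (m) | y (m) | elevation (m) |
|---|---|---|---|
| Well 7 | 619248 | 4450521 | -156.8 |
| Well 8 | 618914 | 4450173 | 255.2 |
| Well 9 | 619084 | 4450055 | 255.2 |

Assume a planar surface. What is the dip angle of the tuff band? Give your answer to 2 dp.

40.86°

Two edge vectors: Well 7→Well 8 = (-334, -348, 412), Well 7→Well 9 = (-164, -466, 412).
Normal n = (Well 7→Well 8) × (Well 7→Well 9) = (48616, 70040, 98572).
So ∂z/∂x = −n_x/n_z = −0.49320 and ∂z/∂y = −n_y/n_z = −0.71055.
Gradient magnitude |∇z| = √(a² + b²) = √(0.24325 + 0.50488) = 0.86494.
True dip = arctan(0.86494) = 40.86°, dipping toward NE (azimuth ≈ 035°).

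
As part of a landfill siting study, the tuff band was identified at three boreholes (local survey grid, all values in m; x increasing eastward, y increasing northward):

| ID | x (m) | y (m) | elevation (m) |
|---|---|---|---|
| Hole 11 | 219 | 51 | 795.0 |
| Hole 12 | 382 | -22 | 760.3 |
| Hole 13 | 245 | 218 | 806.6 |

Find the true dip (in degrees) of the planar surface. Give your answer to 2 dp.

Let the plane be z = a·x + b·y + c.
Hole 12−Hole 11: 163a − 73b = −34.7;  Hole 13−Hole 11: 26a + 167b = 11.6.
Solving gives a = −0.16993, b = 0.09592.
Gradient magnitude |∇z| = √(a² + b²) = √(0.02888 + 0.00920) = 0.19513.
True dip = arctan(0.19513) = 11.04°, dipping toward ESE (azimuth ≈ 119°).

11.04°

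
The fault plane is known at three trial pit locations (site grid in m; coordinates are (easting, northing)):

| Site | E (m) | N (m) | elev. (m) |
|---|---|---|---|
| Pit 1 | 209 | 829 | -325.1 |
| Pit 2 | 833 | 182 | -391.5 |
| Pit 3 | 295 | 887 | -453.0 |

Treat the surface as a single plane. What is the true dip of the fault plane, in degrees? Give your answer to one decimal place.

51.1°

Let the plane be z = a·E + b·N + c.
Pit 2−Pit 1: 624a − 647b = −66.4;  Pit 3−Pit 1: 86a + 58b = −127.9.
Solving gives a = −0.94303, b = −0.80688.
Gradient magnitude |∇z| = √(a² + b²) = √(0.88931 + 0.65106) = 1.24112.
True dip = arctan(1.24112) = 51.1°, dipping toward NE (azimuth ≈ 049°).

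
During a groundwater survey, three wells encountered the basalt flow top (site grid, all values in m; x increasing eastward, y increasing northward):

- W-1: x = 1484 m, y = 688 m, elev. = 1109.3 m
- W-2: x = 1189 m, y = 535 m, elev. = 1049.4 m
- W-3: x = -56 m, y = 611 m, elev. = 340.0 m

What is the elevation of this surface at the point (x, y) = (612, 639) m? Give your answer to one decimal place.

677.1 m

Two edge vectors: W-1→W-2 = (-295, -153, -59.9), W-1→W-3 = (-1540, -77, -769.3).
Normal n = (W-1→W-2) × (W-1→W-3) = (113090.6, -134697.5, -212905).
So ∂z/∂x = −n_x/n_z = 0.531179 and ∂z/∂y = −n_y/n_z = −0.632665.
Intercept c from W-1: 1109.3 − 788.27 + 435.27 = 756.30.
At (612, 639): z = 325.1 − 404.3 + 756.30 = 677.1 m.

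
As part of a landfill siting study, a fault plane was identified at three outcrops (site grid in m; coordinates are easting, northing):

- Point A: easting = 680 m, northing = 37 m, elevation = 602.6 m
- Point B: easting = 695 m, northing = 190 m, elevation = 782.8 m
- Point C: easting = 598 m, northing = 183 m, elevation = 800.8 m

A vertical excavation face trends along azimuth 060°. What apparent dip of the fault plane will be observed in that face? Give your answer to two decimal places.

20.12°

Let the plane be z = a·easting + b·northing + c.
Point B−Point A: 15a + 153b = 180.2;  Point C−Point A: −82a + 146b = 198.2.
Solving gives a = −0.27249, b = 1.20449.
Unit vector along 060° is (sin 60°, cos 60°) = (0.8660, 0.5000).
Slope in that direction = a·(0.8660) + b·(0.5000) = 0.36626.
Apparent dip = arctan|0.36626| = 20.12° (true dip is 51.0°, so apparent ≤ true as expected).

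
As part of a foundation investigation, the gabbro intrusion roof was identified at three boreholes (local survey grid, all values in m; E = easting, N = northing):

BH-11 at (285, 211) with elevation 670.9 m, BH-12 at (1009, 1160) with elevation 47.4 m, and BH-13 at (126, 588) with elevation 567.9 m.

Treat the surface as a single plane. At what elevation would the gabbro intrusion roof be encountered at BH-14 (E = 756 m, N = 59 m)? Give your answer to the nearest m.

Two edge vectors: BH-11→BH-12 = (724, 949, -623.5), BH-11→BH-13 = (-159, 377, -103).
Normal n = (BH-11→BH-12) × (BH-11→BH-13) = (137312.5, 173708.5, 423839).
So ∂z/∂E = −n_x/n_z = −0.32397 and ∂z/∂N = −n_y/n_z = −0.40985.
Intercept c from BH-11: 670.9 + 92.33 + 86.48 = 849.71.
At (756, 59): z = −244.9 − 24.2 + 849.71 = 580.6 m.

581 m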